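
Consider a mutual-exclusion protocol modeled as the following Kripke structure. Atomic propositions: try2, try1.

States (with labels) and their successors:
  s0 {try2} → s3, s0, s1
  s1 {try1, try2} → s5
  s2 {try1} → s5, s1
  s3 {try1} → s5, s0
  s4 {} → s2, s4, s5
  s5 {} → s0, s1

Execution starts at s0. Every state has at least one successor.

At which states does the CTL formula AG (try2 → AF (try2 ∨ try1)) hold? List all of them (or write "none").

States satisfying try2 → AF (try2 ∨ try1): {s0, s1, s2, s3, s4, s5}.
States satisfying AG (try2 → AF (try2 ∨ try1)): {s0, s1, s2, s3, s4, s5}.

{s0, s1, s2, s3, s4, s5}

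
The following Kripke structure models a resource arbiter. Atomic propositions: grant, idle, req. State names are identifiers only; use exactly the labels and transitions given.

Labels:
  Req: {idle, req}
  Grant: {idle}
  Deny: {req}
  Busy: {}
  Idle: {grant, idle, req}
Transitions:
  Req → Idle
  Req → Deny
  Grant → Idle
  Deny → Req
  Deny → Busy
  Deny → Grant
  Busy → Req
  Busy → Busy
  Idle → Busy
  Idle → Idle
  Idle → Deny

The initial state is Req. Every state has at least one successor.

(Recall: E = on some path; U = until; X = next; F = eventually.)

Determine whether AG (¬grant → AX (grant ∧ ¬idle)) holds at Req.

No

States satisfying ¬grant → AX (grant ∧ ¬idle): {Idle}.
States satisfying AG (¬grant → AX (grant ∧ ¬idle)): ∅.
Busy is reachable from Req and violates ¬grant → AX (grant ∧ ¬idle), so AG fails at Req.
Req ∉ Sat(AG (¬grant → AX (grant ∧ ¬idle))).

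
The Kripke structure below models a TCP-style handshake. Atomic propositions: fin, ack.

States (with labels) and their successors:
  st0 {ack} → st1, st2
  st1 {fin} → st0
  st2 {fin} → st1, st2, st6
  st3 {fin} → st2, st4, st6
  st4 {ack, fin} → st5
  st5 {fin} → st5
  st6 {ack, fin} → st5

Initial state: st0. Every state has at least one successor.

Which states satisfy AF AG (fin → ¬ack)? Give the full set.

{st4, st5, st6}

States satisfying AG (fin → ¬ack): {st5}.
States satisfying AF AG (fin → ¬ack): {st4, st5, st6}.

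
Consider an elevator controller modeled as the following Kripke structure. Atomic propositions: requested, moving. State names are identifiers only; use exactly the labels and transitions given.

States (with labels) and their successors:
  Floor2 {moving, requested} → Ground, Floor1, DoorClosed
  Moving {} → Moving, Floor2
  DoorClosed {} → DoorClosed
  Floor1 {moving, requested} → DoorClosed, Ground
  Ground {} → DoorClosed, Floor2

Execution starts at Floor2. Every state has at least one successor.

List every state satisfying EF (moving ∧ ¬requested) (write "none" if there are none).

States satisfying moving ∧ ¬requested: ∅.
States satisfying EF (moving ∧ ¬requested): ∅.

none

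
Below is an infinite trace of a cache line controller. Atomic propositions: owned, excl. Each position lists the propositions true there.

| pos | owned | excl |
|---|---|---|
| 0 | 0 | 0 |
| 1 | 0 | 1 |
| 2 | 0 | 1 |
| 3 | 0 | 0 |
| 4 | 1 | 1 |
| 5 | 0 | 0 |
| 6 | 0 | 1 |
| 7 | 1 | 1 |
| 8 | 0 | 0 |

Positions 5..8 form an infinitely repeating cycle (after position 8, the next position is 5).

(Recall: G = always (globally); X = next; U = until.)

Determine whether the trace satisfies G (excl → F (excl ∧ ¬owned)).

excl → F (excl ∧ ¬owned) holds at every position 0..8, and those are all positions ever visited, so G (excl → F (excl ∧ ¬owned)) holds.
Positions where excl holds: 1, 2, 4, 6, 7.
Check F (excl ∧ ¬owned) at each: 1→ok, 2→ok, 4→ok, 6→ok, 7→ok.

Satisfied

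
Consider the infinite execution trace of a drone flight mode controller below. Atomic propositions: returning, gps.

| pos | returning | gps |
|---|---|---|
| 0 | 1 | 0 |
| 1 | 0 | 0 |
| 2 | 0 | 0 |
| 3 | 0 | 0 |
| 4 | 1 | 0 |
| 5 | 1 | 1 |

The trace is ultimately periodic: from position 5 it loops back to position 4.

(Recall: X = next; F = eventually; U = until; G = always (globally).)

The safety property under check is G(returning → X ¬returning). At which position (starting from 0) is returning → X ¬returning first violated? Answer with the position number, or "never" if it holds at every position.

Check returning → X ¬returning at each position in order: 0 ✓, 1 ✓, 2 ✓, 3 ✓.
At position 4 the labels are {returning} and the next position 5 has {gps, returning}, so returning → X ¬returning is false there. This is the first violation.

4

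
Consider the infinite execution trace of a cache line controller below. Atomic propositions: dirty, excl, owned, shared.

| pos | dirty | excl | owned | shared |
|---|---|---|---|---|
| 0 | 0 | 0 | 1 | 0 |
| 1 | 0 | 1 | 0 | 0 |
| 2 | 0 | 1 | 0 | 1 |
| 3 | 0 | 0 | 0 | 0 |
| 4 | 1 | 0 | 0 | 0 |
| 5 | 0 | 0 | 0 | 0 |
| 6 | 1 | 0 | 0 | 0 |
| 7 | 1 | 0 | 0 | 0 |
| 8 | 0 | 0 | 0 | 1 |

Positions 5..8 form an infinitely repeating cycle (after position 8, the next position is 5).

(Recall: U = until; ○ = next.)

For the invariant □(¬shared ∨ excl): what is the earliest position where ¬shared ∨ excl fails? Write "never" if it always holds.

Check ¬shared ∨ excl at each position in order: 0 ✓, 1 ✓, 2 ✓, 3 ✓, 4 ✓, 5 ✓, 6 ✓, 7 ✓.
At position 8 the labels are {shared}, so ¬shared ∨ excl is false there. This is the first violation.

8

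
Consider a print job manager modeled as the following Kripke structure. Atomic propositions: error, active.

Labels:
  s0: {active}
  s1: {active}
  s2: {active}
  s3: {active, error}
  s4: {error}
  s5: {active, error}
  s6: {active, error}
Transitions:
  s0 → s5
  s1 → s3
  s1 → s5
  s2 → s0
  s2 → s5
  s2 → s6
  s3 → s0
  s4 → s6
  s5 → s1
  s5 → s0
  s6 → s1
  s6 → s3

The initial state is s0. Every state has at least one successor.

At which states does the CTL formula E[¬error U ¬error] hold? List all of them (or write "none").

States satisfying ¬error: {s0, s1, s2}.
States satisfying E[¬error U ¬error]: {s0, s1, s2}.

{s0, s1, s2}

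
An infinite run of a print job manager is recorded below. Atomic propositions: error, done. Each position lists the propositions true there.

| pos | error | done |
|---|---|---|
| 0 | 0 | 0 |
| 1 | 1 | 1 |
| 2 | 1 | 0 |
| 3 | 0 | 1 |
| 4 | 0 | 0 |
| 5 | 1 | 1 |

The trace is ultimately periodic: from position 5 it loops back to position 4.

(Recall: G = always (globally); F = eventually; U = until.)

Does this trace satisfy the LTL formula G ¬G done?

¬G done holds at every position 0..5, and those are all positions ever visited, so G ¬G done holds.

Holds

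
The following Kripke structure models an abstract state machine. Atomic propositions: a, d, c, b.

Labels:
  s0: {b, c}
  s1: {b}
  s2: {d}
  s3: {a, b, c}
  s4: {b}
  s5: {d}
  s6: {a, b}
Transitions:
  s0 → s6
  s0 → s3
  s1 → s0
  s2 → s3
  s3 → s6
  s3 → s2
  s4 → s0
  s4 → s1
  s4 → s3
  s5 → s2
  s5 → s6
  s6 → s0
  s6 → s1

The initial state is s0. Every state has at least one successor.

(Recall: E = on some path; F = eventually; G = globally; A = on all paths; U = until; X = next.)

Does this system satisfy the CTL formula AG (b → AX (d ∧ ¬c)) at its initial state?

Violated

States satisfying b → AX (d ∧ ¬c): {s2, s5}.
States satisfying AG (b → AX (d ∧ ¬c)): ∅.
s0 is reachable from s0 and violates b → AX (d ∧ ¬c), so AG fails at s0.
s0 ∉ Sat(AG (b → AX (d ∧ ¬c))).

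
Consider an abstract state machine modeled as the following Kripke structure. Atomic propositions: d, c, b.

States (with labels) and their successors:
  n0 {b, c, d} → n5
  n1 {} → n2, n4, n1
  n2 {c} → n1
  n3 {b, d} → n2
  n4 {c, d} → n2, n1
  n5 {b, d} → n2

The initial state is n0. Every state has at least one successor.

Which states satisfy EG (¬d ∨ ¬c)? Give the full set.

{n1, n2, n3, n5}

States satisfying ¬d ∨ ¬c: {n1, n2, n3, n5}.
States satisfying EG (¬d ∨ ¬c): {n1, n2, n3, n5}.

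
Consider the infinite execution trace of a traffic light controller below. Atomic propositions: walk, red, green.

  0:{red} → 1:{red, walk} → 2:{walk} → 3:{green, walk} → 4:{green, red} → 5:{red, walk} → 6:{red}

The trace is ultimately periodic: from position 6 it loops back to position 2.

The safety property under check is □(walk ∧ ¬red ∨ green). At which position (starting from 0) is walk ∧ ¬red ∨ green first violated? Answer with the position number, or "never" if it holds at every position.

At position 0 the labels are {red}, so walk ∧ ¬red ∨ green is false there. This is the first violation.

0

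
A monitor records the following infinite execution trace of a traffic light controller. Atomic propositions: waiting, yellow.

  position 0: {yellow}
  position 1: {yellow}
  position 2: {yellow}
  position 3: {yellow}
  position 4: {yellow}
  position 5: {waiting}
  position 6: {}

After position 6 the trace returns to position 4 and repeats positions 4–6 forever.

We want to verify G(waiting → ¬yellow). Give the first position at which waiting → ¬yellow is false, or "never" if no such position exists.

never

waiting → ¬yellow holds at every position 0..6, and those are all the positions the trace ever visits, so the invariant G(waiting → ¬yellow) is never violated.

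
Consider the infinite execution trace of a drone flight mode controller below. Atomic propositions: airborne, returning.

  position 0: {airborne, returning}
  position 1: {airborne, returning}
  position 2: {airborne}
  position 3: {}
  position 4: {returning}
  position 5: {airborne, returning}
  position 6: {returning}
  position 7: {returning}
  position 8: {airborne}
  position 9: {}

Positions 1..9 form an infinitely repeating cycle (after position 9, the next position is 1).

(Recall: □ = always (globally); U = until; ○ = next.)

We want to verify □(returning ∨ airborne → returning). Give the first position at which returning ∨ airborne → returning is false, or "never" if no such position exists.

Check returning ∨ airborne → returning at each position in order: 0 ✓, 1 ✓.
At position 2 the labels are {airborne}, so returning ∨ airborne → returning is false there. This is the first violation.

2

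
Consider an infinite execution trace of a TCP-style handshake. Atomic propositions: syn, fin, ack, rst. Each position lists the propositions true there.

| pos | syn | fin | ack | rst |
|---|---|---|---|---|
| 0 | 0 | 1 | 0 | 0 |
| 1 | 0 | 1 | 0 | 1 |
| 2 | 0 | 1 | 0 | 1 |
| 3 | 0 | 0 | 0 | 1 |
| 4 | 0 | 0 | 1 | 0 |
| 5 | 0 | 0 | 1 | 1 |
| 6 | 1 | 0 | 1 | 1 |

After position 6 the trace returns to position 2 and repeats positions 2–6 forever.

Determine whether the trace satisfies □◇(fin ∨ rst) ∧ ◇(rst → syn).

◇(fin ∨ rst) holds at every position 0..6, and those are all positions ever visited, so □◇(fin ∨ rst) holds.
rst → syn holds at position 0, which is reachable from 0, so ◇(rst → syn) holds.
At position 0: □◇(fin ∨ rst) is true; ◇(rst → syn) is true; so □◇(fin ∨ rst) ∧ ◇(rst → syn) is true.

Holds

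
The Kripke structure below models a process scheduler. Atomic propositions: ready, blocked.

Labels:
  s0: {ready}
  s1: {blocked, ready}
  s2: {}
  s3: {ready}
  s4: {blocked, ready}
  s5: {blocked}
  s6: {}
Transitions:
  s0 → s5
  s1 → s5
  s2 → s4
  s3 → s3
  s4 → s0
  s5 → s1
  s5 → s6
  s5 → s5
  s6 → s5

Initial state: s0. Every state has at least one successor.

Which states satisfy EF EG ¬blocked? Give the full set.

{s3}

States satisfying EG ¬blocked: {s3}.
States satisfying EF EG ¬blocked: {s3}.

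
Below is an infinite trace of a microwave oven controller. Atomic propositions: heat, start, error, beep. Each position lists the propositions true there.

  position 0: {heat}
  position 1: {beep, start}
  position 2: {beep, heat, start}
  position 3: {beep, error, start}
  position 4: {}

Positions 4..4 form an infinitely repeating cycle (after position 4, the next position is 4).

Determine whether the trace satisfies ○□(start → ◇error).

Satisfied

The position after 0 is 1; □(start → ◇error) is true there.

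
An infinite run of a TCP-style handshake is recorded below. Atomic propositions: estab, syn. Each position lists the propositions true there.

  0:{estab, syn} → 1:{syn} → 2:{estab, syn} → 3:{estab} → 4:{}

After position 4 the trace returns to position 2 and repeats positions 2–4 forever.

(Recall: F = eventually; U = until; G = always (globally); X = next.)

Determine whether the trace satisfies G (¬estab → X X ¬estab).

¬estab → X X ¬estab must hold at every position from 0 onward. It fails at position 1, so G (¬estab → X X ¬estab) is false.
Positions where ¬estab holds: 1, 4.
Check X X ¬estab at each: 1→fails, 4→fails.

Does not hold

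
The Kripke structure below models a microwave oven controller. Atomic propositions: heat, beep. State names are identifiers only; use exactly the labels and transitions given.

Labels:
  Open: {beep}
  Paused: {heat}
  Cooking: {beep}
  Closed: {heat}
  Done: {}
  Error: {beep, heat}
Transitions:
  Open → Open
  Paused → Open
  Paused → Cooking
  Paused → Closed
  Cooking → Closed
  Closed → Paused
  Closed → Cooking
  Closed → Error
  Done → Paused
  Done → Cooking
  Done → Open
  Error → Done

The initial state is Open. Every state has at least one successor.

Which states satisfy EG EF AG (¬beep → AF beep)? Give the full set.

States satisfying EF AG (¬beep → AF beep): {Open, Paused, Cooking, Closed, Done, Error}.
States satisfying EG EF AG (¬beep → AF beep): {Open, Paused, Cooking, Closed, Done, Error}.

{Open, Paused, Cooking, Closed, Done, Error}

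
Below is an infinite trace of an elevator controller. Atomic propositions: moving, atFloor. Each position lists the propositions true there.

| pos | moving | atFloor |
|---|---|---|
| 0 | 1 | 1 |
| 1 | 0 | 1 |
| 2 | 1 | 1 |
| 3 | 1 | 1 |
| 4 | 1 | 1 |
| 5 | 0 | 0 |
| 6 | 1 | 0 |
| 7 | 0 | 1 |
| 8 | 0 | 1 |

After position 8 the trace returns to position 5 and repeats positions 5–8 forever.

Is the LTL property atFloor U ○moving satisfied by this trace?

Holds

Walking from position 0: ○moving first holds at position 1, and atFloor holds at every earlier position along the way, so atFloor U ○moving holds.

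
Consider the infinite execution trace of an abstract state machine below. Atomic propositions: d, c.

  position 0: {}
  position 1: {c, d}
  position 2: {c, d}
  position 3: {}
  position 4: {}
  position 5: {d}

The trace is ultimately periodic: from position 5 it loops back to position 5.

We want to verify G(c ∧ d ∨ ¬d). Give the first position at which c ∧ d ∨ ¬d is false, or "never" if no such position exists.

Check c ∧ d ∨ ¬d at each position in order: 0 ✓, 1 ✓, 2 ✓, 3 ✓, 4 ✓.
At position 5 the labels are {d}, so c ∧ d ∨ ¬d is false there. This is the first violation.

5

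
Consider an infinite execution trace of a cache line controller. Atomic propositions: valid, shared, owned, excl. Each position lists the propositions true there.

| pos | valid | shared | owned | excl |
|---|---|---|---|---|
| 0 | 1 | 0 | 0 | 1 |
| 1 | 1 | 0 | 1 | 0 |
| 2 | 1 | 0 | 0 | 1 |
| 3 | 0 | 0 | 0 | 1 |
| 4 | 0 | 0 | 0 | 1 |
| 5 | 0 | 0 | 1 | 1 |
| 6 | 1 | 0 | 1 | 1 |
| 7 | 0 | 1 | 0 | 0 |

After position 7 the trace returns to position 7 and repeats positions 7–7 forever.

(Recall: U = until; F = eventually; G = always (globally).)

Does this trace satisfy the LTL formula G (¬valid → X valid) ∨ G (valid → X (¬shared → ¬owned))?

¬valid → X valid must hold at every position from 0 onward. It fails at position 3, so G (¬valid → X valid) is false.
Positions where ¬valid holds: 3, 4, 5, 7.
Check X valid at each: 3→fails, 4→fails, 5→ok, 7→fails.
valid → X (¬shared → ¬owned) must hold at every position from 0 onward. It fails at position 0, so G (valid → X (¬shared → ¬owned)) is false.
Positions where valid holds: 0, 1, 2, 6.
Check X (¬shared → ¬owned) at each: 0→fails, 1→ok, 2→ok, 6→ok.
At position 0: G (¬valid → X valid) is false; G (valid → X (¬shared → ¬owned)) is false; so G (¬valid → X valid) ∨ G (valid → X (¬shared → ¬owned)) is false.

No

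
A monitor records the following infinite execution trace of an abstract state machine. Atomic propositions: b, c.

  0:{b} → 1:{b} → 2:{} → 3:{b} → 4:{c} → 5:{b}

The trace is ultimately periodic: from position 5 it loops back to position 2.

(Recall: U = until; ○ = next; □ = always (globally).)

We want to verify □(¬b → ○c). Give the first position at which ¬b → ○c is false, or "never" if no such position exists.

Check ¬b → ○c at each position in order: 0 ✓, 1 ✓.
At position 2 the labels are {} and the next position 3 has {b}, so ¬b → ○c is false there. This is the first violation.

2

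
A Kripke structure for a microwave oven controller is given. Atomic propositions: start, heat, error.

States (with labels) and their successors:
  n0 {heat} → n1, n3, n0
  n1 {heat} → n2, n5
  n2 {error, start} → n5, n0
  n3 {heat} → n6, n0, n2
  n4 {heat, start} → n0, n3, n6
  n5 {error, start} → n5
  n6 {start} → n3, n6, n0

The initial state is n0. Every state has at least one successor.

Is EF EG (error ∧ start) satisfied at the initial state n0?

States satisfying EG (error ∧ start): {n2, n5}.
States satisfying EF EG (error ∧ start): {n0, n1, n2, n3, n4, n5, n6}.
Some path from n0 reaches a state where EG (error ∧ start) holds.
n0 ∈ Sat(EF EG (error ∧ start)).

Holds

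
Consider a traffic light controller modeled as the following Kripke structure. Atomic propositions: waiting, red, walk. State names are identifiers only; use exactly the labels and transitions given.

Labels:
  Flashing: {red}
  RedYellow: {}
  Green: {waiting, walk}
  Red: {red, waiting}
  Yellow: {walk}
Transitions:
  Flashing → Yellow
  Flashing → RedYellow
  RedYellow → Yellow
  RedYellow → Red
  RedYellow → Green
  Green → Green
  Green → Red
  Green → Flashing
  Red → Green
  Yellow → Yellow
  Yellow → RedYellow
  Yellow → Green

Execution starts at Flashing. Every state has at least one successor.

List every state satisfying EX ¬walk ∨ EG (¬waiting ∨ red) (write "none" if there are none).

States satisfying ¬walk: {Flashing, RedYellow, Red}.
States satisfying EX ¬walk: {Flashing, RedYellow, Green, Yellow}.
States satisfying ¬waiting ∨ red: {Flashing, RedYellow, Red, Yellow}.
States satisfying EG (¬waiting ∨ red): {Flashing, RedYellow, Yellow}.
States satisfying EX ¬walk ∨ EG (¬waiting ∨ red): {Flashing, RedYellow, Green, Yellow}.

{Flashing, RedYellow, Green, Yellow}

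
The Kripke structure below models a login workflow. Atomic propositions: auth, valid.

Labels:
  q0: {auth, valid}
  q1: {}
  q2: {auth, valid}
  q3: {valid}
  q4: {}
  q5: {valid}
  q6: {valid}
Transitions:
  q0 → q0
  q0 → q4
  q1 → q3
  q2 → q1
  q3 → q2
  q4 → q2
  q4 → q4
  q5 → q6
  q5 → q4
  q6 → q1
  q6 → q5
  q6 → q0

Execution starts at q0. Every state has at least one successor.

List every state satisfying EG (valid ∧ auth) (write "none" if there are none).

{q0}

States satisfying valid ∧ auth: {q0, q2}.
States satisfying EG (valid ∧ auth): {q0}.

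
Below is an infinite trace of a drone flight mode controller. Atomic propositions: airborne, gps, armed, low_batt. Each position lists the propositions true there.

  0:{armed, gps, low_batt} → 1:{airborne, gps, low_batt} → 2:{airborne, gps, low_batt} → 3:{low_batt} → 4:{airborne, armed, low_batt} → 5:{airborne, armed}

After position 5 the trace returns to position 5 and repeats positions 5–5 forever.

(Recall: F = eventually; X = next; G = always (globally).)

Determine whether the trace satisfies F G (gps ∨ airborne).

Satisfied

G (gps ∨ airborne) holds at position 4, which is reachable from 0, so F G (gps ∨ airborne) holds.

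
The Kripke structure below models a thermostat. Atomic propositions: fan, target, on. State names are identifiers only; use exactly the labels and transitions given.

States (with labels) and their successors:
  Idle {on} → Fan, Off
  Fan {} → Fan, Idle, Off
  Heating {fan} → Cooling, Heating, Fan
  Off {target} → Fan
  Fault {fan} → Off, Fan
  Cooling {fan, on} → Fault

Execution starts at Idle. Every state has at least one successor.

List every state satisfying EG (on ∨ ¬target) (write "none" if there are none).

{Idle, Fan, Heating, Fault, Cooling}

States satisfying on ∨ ¬target: {Idle, Fan, Heating, Fault, Cooling}.
States satisfying EG (on ∨ ¬target): {Idle, Fan, Heating, Fault, Cooling}.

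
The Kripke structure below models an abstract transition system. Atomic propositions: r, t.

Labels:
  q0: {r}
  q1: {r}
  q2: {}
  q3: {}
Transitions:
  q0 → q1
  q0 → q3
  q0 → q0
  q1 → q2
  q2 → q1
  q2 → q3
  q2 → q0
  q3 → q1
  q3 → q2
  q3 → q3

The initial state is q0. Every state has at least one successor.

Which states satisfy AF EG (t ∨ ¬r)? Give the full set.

{q1, q2, q3}

States satisfying EG (t ∨ ¬r): {q2, q3}.
States satisfying AF EG (t ∨ ¬r): {q1, q2, q3}.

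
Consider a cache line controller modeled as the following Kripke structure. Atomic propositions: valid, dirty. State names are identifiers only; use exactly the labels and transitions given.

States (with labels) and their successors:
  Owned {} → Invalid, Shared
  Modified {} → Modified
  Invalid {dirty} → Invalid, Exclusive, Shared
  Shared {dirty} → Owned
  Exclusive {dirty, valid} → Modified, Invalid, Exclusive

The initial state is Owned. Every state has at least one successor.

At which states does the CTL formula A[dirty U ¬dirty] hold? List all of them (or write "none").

States satisfying dirty: {Invalid, Shared, Exclusive}.
States satisfying ¬dirty: {Owned, Modified}.
States satisfying A[dirty U ¬dirty]: {Owned, Modified, Shared}.

{Owned, Modified, Shared}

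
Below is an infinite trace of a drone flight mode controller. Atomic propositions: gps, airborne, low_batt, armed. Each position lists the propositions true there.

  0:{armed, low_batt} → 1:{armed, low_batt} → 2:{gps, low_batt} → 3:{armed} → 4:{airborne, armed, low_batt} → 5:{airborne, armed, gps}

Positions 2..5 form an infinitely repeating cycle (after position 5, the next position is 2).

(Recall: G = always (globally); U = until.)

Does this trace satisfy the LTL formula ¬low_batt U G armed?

Does not hold

Walking from position 0: at position 0, G armed has not yet held and ¬low_batt fails, so ¬low_batt U G armed is false.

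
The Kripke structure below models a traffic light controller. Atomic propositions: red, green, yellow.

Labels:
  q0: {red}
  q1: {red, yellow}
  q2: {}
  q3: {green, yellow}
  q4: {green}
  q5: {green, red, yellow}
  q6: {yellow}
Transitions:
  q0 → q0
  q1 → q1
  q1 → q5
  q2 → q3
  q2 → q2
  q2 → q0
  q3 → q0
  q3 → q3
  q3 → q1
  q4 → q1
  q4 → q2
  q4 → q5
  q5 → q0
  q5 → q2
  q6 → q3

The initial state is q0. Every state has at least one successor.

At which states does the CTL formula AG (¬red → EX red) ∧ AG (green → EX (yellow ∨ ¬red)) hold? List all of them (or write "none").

{q0, q1, q2, q3, q4, q5}

States satisfying ¬red → EX red: {q0, q1, q2, q3, q4, q5}.
States satisfying AG (¬red → EX red): {q0, q1, q2, q3, q4, q5}.
States satisfying green → EX (yellow ∨ ¬red): {q0, q1, q2, q3, q4, q5, q6}.
States satisfying AG (green → EX (yellow ∨ ¬red)): {q0, q1, q2, q3, q4, q5, q6}.
States satisfying AG (¬red → EX red) ∧ AG (green → EX (yellow ∨ ¬red)): {q0, q1, q2, q3, q4, q5}.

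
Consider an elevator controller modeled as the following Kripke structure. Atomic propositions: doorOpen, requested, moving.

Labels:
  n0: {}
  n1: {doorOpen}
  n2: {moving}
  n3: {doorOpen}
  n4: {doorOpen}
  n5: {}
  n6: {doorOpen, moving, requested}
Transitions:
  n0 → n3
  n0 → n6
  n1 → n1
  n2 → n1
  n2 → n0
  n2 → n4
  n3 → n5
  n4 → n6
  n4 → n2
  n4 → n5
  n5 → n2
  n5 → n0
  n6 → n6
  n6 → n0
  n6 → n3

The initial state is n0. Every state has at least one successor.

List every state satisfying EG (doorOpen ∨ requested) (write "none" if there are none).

States satisfying doorOpen ∨ requested: {n1, n3, n4, n6}.
States satisfying EG (doorOpen ∨ requested): {n1, n4, n6}.

{n1, n4, n6}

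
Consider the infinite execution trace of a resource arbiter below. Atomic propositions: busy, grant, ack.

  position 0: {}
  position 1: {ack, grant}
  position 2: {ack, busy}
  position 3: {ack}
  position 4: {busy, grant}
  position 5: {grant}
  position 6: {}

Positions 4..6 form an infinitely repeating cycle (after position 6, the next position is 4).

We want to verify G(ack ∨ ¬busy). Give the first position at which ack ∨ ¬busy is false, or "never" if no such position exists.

Check ack ∨ ¬busy at each position in order: 0 ✓, 1 ✓, 2 ✓, 3 ✓.
At position 4 the labels are {busy, grant}, so ack ∨ ¬busy is false there. This is the first violation.

4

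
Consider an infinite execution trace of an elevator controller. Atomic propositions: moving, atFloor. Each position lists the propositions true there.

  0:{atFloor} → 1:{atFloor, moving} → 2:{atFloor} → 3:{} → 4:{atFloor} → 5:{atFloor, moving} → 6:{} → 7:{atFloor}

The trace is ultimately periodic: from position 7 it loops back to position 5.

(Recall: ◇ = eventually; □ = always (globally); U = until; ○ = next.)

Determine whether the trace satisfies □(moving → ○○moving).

moving → ○○moving must hold at every position from 0 onward. It fails at position 1, so □(moving → ○○moving) is false.
Positions where moving holds: 1, 5.
Check ○○moving at each: 1→fails, 5→fails.

Does not hold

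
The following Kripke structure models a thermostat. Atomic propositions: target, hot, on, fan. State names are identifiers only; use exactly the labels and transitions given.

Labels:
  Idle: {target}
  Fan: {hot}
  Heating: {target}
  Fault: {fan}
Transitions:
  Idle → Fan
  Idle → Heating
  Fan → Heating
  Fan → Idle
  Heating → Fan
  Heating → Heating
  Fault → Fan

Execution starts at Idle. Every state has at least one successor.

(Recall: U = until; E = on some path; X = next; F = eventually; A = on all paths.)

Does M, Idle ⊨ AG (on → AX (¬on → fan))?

Yes

States satisfying on → AX (¬on → fan): {Idle, Fan, Heating, Fault}.
States satisfying AG (on → AX (¬on → fan)): {Idle, Fan, Heating, Fault}.
Every state reachable from Idle satisfies on → AX (¬on → fan).
Idle ∈ Sat(AG (on → AX (¬on → fan))).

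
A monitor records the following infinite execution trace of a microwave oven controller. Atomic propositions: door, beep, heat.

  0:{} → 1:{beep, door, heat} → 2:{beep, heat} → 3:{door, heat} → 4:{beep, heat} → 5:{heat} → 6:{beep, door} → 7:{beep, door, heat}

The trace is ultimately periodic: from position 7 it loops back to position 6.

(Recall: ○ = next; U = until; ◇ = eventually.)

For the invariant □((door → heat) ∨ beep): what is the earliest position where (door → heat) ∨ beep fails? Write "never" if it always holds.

(door → heat) ∨ beep holds at every position 0..7, and those are all the positions the trace ever visits, so the invariant □((door → heat) ∨ beep) is never violated.

never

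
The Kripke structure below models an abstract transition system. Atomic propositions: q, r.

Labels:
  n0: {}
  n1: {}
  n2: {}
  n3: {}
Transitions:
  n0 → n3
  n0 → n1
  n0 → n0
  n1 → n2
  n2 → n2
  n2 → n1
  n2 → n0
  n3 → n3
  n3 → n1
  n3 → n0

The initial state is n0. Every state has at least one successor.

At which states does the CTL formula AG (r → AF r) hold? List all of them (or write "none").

{n0, n1, n2, n3}

States satisfying r → AF r: {n0, n1, n2, n3}.
States satisfying AG (r → AF r): {n0, n1, n2, n3}.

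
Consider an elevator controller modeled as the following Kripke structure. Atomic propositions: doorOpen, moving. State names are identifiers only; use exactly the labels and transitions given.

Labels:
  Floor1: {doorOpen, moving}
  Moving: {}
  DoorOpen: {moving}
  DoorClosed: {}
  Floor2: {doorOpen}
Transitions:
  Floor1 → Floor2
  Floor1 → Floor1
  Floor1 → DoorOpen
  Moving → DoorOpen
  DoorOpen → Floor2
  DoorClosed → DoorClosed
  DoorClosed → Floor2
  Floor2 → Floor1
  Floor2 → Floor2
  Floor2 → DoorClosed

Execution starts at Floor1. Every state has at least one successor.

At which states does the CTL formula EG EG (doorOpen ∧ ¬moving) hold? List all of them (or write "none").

{Floor2}

States satisfying EG (doorOpen ∧ ¬moving): {Floor2}.
States satisfying EG EG (doorOpen ∧ ¬moving): {Floor2}.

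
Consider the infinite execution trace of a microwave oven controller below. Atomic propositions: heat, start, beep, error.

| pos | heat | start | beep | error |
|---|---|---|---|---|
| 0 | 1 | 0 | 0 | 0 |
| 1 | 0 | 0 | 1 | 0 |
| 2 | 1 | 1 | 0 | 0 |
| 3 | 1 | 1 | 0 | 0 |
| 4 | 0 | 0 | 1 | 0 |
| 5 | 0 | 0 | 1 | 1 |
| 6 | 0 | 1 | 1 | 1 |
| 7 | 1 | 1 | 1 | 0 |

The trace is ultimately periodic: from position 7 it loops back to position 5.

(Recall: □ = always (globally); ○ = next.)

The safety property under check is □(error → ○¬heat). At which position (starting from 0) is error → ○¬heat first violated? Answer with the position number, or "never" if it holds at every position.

Check error → ○¬heat at each position in order: 0 ✓, 1 ✓, 2 ✓, 3 ✓, 4 ✓, 5 ✓.
At position 6 the labels are {beep, error, start} and the next position 7 has {beep, heat, start}, so error → ○¬heat is false there. This is the first violation.

6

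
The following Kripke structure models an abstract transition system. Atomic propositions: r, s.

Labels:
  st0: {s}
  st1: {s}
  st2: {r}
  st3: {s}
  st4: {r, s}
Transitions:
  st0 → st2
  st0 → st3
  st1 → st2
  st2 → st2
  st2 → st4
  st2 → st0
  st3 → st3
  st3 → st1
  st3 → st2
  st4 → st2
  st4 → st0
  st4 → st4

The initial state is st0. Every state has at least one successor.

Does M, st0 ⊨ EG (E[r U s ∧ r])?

States satisfying E[r U s ∧ r]: {st2, st4}.
States satisfying EG (E[r U s ∧ r]): {st2, st4}.
No suitable path/successor from st0 witnesses the formula.
st0 ∉ Sat(EG (E[r U s ∧ r])).

No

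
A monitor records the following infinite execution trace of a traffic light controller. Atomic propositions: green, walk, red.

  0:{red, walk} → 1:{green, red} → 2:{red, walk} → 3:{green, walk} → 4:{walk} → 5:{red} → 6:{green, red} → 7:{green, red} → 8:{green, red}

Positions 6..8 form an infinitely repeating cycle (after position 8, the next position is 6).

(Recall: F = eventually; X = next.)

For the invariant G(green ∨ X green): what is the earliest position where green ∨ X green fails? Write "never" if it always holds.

4

Check green ∨ X green at each position in order: 0 ✓, 1 ✓, 2 ✓, 3 ✓.
At position 4 the labels are {walk} and the next position 5 has {red}, so green ∨ X green is false there. This is the first violation.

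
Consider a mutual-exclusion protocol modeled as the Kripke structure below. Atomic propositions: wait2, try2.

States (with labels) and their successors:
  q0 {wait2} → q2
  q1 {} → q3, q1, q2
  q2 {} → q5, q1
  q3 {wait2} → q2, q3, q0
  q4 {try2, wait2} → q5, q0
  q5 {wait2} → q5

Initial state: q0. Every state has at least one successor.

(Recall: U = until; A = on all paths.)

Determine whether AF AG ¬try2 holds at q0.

Satisfied

States satisfying AG ¬try2: {q0, q1, q2, q3, q5}.
States satisfying AF AG ¬try2: {q0, q1, q2, q3, q4, q5}.
q0 ∈ Sat(AF AG ¬try2).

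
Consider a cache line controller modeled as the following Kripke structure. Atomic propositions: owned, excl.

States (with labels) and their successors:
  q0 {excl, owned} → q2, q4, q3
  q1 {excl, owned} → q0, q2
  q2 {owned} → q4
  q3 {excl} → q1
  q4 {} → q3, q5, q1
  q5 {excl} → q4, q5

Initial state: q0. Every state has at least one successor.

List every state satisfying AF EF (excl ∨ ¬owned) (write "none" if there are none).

States satisfying EF (excl ∨ ¬owned): {q0, q1, q2, q3, q4, q5}.
States satisfying AF EF (excl ∨ ¬owned): {q0, q1, q2, q3, q4, q5}.

{q0, q1, q2, q3, q4, q5}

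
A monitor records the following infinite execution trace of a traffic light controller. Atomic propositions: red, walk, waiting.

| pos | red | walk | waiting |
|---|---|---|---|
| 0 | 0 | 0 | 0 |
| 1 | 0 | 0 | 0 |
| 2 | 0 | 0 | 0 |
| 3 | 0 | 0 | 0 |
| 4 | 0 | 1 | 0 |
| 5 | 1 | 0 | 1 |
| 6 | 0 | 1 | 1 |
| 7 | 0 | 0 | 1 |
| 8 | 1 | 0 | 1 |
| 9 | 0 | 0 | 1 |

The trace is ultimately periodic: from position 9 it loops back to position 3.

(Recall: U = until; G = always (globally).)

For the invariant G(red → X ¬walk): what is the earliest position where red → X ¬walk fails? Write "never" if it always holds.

Check red → X ¬walk at each position in order: 0 ✓, 1 ✓, 2 ✓, 3 ✓, 4 ✓.
At position 5 the labels are {red, waiting} and the next position 6 has {waiting, walk}, so red → X ¬walk is false there. This is the first violation.

5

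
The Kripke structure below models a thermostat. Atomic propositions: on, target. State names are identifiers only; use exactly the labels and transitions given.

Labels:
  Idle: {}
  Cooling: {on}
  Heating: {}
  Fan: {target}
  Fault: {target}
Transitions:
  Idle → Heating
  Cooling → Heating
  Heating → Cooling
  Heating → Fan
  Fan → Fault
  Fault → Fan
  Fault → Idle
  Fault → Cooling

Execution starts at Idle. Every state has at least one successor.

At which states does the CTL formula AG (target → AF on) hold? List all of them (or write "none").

States satisfying target → AF on: {Idle, Cooling, Heating}.
States satisfying AG (target → AF on): ∅.

none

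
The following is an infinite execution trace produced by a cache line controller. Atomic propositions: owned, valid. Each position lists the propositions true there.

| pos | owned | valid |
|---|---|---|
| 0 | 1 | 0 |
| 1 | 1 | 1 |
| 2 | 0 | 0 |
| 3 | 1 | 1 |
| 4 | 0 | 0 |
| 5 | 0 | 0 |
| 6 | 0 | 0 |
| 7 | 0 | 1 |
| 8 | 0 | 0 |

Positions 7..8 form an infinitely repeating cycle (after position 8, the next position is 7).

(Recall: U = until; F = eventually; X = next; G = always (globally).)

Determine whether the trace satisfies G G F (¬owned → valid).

Holds

G F (¬owned → valid) holds at every position 0..8, and those are all positions ever visited, so G G F (¬owned → valid) holds.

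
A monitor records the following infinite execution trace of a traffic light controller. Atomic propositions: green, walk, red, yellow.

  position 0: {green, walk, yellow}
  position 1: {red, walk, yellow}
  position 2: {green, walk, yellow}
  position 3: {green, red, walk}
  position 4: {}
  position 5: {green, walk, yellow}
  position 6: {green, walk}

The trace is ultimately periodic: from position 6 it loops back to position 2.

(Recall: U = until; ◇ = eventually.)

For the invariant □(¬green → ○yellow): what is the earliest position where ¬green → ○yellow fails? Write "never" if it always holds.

¬green → ○yellow holds at every position 0..6, and those are all the positions the trace ever visits, so the invariant □(¬green → ○yellow) is never violated.

never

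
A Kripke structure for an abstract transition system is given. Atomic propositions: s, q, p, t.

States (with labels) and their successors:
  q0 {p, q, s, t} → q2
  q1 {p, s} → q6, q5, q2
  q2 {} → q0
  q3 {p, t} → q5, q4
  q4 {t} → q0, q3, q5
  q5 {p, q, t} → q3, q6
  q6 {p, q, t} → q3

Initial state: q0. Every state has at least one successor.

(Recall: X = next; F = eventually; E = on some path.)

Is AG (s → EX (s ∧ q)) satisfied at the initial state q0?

No

States satisfying s → EX (s ∧ q): {q2, q3, q4, q5, q6}.
States satisfying AG (s → EX (s ∧ q)): ∅.
q0 is reachable from q0 and violates s → EX (s ∧ q), so AG fails at q0.
q0 ∉ Sat(AG (s → EX (s ∧ q))).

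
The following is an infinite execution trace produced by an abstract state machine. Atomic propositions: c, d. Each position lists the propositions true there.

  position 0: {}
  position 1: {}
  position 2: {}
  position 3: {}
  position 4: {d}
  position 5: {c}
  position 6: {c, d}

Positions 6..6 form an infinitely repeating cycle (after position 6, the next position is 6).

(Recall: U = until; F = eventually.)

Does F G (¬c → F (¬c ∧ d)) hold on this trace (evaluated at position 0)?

G (¬c → F (¬c ∧ d)) holds at position 0, which is reachable from 0, so F G (¬c → F (¬c ∧ d)) holds.

Satisfied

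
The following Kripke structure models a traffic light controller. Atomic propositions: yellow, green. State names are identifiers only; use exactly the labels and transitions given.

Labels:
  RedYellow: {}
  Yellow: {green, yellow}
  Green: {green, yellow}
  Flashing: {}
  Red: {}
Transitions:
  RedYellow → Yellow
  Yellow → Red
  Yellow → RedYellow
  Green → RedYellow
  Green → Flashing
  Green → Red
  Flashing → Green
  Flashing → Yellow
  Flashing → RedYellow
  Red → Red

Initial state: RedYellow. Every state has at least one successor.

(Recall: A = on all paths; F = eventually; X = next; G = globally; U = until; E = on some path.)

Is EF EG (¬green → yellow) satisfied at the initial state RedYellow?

No

States satisfying EG (¬green → yellow): ∅.
States satisfying EF EG (¬green → yellow): ∅.
No suitable path/successor from RedYellow witnesses the formula.
RedYellow ∉ Sat(EF EG (¬green → yellow)).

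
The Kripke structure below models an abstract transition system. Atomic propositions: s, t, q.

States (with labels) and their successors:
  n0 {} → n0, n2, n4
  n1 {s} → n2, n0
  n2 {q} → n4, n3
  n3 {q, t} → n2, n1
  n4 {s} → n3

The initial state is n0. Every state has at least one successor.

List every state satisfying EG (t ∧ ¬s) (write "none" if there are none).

none

States satisfying t ∧ ¬s: {n3}.
States satisfying EG (t ∧ ¬s): ∅.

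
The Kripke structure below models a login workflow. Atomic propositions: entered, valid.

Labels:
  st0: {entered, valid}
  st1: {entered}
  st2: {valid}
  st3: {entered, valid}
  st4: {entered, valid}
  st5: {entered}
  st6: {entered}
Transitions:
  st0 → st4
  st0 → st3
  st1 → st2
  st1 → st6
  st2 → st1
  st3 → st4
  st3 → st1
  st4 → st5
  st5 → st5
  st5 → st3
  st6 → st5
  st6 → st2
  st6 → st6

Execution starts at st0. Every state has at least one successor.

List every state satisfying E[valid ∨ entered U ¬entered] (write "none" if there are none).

{st0, st1, st2, st3, st4, st5, st6}

States satisfying valid ∨ entered: {st0, st1, st2, st3, st4, st5, st6}.
States satisfying ¬entered: {st2}.
States satisfying E[valid ∨ entered U ¬entered]: {st0, st1, st2, st3, st4, st5, st6}.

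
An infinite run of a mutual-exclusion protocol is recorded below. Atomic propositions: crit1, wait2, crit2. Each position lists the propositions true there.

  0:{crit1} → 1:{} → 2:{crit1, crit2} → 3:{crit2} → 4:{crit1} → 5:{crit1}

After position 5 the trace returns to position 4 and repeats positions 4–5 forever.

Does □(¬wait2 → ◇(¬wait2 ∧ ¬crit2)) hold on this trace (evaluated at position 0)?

Holds

¬wait2 → ◇(¬wait2 ∧ ¬crit2) holds at every position 0..5, and those are all positions ever visited, so □(¬wait2 → ◇(¬wait2 ∧ ¬crit2)) holds.
Positions where ¬wait2 holds: 0, 1, 2, 3, 4, 5.
Check ◇(¬wait2 ∧ ¬crit2) at each: 0→ok, 1→ok, 2→ok, 3→ok, 4→ok, 5→ok.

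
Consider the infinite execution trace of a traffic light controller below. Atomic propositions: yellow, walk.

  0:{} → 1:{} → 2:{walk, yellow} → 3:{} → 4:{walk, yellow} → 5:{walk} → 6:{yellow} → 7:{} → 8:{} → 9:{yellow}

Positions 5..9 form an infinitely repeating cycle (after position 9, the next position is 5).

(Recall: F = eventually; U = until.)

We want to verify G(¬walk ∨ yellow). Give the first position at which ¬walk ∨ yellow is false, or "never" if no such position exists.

5

Check ¬walk ∨ yellow at each position in order: 0 ✓, 1 ✓, 2 ✓, 3 ✓, 4 ✓.
At position 5 the labels are {walk}, so ¬walk ∨ yellow is false there. This is the first violation.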